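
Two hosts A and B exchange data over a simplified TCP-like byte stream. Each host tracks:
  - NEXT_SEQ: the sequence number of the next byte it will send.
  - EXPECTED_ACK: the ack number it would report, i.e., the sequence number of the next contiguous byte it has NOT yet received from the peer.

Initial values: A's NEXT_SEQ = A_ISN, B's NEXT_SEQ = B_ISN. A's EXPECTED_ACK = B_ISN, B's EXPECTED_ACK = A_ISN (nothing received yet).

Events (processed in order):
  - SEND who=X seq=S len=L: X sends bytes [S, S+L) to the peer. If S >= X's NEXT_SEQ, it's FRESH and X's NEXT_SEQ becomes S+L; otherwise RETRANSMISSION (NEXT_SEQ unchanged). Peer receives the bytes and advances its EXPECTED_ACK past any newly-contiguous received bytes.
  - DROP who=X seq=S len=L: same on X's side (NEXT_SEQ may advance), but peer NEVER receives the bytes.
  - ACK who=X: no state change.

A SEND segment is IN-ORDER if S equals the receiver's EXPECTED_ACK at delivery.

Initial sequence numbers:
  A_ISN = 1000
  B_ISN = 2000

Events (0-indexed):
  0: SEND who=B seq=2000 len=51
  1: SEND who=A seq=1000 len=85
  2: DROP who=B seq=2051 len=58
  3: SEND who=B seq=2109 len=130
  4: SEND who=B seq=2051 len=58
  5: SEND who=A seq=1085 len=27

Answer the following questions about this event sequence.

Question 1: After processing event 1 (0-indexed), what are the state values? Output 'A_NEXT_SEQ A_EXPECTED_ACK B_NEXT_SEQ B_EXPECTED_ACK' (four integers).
After event 0: A_seq=1000 A_ack=2051 B_seq=2051 B_ack=1000
After event 1: A_seq=1085 A_ack=2051 B_seq=2051 B_ack=1085

1085 2051 2051 1085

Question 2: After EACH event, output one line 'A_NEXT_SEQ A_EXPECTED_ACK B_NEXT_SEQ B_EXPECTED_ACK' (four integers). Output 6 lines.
1000 2051 2051 1000
1085 2051 2051 1085
1085 2051 2109 1085
1085 2051 2239 1085
1085 2239 2239 1085
1112 2239 2239 1112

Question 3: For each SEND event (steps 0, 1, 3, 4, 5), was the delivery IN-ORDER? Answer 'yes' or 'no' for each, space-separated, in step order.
Step 0: SEND seq=2000 -> in-order
Step 1: SEND seq=1000 -> in-order
Step 3: SEND seq=2109 -> out-of-order
Step 4: SEND seq=2051 -> in-order
Step 5: SEND seq=1085 -> in-order

Answer: yes yes no yes yes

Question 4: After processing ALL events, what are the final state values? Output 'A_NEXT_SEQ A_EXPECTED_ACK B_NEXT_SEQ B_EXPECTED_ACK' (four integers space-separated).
Answer: 1112 2239 2239 1112

Derivation:
After event 0: A_seq=1000 A_ack=2051 B_seq=2051 B_ack=1000
After event 1: A_seq=1085 A_ack=2051 B_seq=2051 B_ack=1085
After event 2: A_seq=1085 A_ack=2051 B_seq=2109 B_ack=1085
After event 3: A_seq=1085 A_ack=2051 B_seq=2239 B_ack=1085
After event 4: A_seq=1085 A_ack=2239 B_seq=2239 B_ack=1085
After event 5: A_seq=1112 A_ack=2239 B_seq=2239 B_ack=1112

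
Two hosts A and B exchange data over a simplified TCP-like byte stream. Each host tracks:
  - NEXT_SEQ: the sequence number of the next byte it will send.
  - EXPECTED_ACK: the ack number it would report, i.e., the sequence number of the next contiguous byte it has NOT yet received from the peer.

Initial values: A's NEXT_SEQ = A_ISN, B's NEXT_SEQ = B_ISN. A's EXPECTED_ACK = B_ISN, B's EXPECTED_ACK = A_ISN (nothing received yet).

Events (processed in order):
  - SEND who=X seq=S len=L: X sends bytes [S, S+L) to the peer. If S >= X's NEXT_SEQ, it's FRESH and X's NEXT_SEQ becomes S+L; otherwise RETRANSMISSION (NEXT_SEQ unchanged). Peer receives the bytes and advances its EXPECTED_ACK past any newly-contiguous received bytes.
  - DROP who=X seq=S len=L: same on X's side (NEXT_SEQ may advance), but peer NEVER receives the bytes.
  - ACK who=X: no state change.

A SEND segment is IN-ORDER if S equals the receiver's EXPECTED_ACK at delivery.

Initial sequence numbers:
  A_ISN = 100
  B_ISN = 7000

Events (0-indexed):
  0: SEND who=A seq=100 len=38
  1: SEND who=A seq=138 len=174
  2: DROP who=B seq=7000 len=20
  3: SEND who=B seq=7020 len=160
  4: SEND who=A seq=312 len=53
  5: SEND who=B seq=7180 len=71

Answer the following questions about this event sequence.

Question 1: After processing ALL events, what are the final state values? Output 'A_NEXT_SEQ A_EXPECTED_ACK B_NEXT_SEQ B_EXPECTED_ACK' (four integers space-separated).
After event 0: A_seq=138 A_ack=7000 B_seq=7000 B_ack=138
After event 1: A_seq=312 A_ack=7000 B_seq=7000 B_ack=312
After event 2: A_seq=312 A_ack=7000 B_seq=7020 B_ack=312
After event 3: A_seq=312 A_ack=7000 B_seq=7180 B_ack=312
After event 4: A_seq=365 A_ack=7000 B_seq=7180 B_ack=365
After event 5: A_seq=365 A_ack=7000 B_seq=7251 B_ack=365

Answer: 365 7000 7251 365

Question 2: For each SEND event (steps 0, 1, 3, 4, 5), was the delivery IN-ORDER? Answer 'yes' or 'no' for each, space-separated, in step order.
Answer: yes yes no yes no

Derivation:
Step 0: SEND seq=100 -> in-order
Step 1: SEND seq=138 -> in-order
Step 3: SEND seq=7020 -> out-of-order
Step 4: SEND seq=312 -> in-order
Step 5: SEND seq=7180 -> out-of-order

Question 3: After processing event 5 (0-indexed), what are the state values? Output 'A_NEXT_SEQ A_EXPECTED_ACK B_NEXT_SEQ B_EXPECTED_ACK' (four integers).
After event 0: A_seq=138 A_ack=7000 B_seq=7000 B_ack=138
After event 1: A_seq=312 A_ack=7000 B_seq=7000 B_ack=312
After event 2: A_seq=312 A_ack=7000 B_seq=7020 B_ack=312
After event 3: A_seq=312 A_ack=7000 B_seq=7180 B_ack=312
After event 4: A_seq=365 A_ack=7000 B_seq=7180 B_ack=365
After event 5: A_seq=365 A_ack=7000 B_seq=7251 B_ack=365

365 7000 7251 365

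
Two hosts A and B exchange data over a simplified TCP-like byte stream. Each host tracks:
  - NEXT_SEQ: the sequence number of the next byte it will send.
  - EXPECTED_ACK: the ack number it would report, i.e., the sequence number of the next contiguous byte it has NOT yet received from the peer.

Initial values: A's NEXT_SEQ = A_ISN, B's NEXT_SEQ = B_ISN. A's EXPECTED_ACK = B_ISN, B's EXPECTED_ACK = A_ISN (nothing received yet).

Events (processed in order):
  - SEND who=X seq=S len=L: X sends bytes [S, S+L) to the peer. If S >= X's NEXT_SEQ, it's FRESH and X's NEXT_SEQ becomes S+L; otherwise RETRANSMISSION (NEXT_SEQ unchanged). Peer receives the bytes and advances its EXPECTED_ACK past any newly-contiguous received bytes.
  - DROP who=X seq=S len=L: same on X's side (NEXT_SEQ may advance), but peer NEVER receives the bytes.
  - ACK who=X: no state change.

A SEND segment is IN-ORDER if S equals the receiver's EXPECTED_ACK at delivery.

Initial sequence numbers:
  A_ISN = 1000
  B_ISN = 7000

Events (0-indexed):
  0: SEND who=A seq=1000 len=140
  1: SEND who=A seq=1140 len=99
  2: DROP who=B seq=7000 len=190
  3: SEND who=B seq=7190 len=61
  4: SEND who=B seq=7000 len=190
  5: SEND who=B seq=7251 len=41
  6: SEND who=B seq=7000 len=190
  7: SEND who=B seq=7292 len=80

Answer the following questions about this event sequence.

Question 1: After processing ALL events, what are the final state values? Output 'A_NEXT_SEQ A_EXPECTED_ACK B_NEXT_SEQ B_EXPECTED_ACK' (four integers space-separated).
After event 0: A_seq=1140 A_ack=7000 B_seq=7000 B_ack=1140
After event 1: A_seq=1239 A_ack=7000 B_seq=7000 B_ack=1239
After event 2: A_seq=1239 A_ack=7000 B_seq=7190 B_ack=1239
After event 3: A_seq=1239 A_ack=7000 B_seq=7251 B_ack=1239
After event 4: A_seq=1239 A_ack=7251 B_seq=7251 B_ack=1239
After event 5: A_seq=1239 A_ack=7292 B_seq=7292 B_ack=1239
After event 6: A_seq=1239 A_ack=7292 B_seq=7292 B_ack=1239
After event 7: A_seq=1239 A_ack=7372 B_seq=7372 B_ack=1239

Answer: 1239 7372 7372 1239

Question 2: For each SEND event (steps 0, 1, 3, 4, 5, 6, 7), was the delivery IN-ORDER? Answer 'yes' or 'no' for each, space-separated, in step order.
Answer: yes yes no yes yes no yes

Derivation:
Step 0: SEND seq=1000 -> in-order
Step 1: SEND seq=1140 -> in-order
Step 3: SEND seq=7190 -> out-of-order
Step 4: SEND seq=7000 -> in-order
Step 5: SEND seq=7251 -> in-order
Step 6: SEND seq=7000 -> out-of-order
Step 7: SEND seq=7292 -> in-order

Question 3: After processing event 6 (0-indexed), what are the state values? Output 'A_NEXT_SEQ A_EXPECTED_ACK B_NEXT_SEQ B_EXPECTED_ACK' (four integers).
After event 0: A_seq=1140 A_ack=7000 B_seq=7000 B_ack=1140
After event 1: A_seq=1239 A_ack=7000 B_seq=7000 B_ack=1239
After event 2: A_seq=1239 A_ack=7000 B_seq=7190 B_ack=1239
After event 3: A_seq=1239 A_ack=7000 B_seq=7251 B_ack=1239
After event 4: A_seq=1239 A_ack=7251 B_seq=7251 B_ack=1239
After event 5: A_seq=1239 A_ack=7292 B_seq=7292 B_ack=1239
After event 6: A_seq=1239 A_ack=7292 B_seq=7292 B_ack=1239

1239 7292 7292 1239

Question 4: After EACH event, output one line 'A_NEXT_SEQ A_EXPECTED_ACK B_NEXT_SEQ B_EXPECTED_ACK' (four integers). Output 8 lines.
1140 7000 7000 1140
1239 7000 7000 1239
1239 7000 7190 1239
1239 7000 7251 1239
1239 7251 7251 1239
1239 7292 7292 1239
1239 7292 7292 1239
1239 7372 7372 1239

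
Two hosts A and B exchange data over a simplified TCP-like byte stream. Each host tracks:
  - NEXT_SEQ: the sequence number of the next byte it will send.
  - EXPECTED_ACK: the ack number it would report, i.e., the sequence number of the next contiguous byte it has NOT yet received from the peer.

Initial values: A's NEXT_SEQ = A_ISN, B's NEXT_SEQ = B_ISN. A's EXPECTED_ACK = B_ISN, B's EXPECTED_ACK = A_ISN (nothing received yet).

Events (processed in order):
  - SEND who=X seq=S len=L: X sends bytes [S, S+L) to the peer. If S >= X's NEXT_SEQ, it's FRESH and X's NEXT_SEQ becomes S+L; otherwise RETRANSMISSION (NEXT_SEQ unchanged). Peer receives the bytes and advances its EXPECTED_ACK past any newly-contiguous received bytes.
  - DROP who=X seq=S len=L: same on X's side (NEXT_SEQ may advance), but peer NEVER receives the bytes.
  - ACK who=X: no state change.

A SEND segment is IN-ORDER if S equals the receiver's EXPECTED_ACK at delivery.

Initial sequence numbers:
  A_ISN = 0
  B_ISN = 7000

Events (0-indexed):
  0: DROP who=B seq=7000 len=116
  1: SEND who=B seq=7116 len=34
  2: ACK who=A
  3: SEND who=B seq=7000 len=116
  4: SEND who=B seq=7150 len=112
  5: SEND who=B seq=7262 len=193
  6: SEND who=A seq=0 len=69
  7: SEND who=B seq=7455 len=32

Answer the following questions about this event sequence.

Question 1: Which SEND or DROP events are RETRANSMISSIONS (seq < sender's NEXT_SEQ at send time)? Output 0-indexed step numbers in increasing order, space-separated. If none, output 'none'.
Answer: 3

Derivation:
Step 0: DROP seq=7000 -> fresh
Step 1: SEND seq=7116 -> fresh
Step 3: SEND seq=7000 -> retransmit
Step 4: SEND seq=7150 -> fresh
Step 5: SEND seq=7262 -> fresh
Step 6: SEND seq=0 -> fresh
Step 7: SEND seq=7455 -> fresh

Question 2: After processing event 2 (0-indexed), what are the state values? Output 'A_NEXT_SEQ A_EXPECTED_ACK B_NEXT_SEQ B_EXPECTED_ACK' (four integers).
After event 0: A_seq=0 A_ack=7000 B_seq=7116 B_ack=0
After event 1: A_seq=0 A_ack=7000 B_seq=7150 B_ack=0
After event 2: A_seq=0 A_ack=7000 B_seq=7150 B_ack=0

0 7000 7150 0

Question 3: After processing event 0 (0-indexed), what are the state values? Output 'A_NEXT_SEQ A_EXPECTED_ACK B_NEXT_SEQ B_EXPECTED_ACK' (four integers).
After event 0: A_seq=0 A_ack=7000 B_seq=7116 B_ack=0

0 7000 7116 0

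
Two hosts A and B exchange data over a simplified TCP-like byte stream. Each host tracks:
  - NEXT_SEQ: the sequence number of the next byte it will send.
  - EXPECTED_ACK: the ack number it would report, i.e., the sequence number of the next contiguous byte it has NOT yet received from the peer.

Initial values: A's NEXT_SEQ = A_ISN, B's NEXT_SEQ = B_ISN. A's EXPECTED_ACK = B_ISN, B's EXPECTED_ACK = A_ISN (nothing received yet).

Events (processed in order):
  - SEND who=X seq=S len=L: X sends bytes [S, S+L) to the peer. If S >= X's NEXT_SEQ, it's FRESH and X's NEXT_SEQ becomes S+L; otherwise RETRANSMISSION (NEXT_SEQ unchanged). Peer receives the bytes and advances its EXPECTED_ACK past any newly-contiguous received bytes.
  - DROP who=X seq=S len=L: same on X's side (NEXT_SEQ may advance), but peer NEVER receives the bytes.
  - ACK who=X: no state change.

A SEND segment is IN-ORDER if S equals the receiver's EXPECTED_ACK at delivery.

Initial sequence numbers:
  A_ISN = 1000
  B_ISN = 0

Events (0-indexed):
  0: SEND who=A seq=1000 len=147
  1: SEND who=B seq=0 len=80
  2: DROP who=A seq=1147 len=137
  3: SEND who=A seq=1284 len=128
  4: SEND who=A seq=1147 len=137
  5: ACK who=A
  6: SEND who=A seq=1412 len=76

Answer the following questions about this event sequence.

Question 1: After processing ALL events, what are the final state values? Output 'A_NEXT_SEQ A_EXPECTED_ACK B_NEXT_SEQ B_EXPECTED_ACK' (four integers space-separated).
Answer: 1488 80 80 1488

Derivation:
After event 0: A_seq=1147 A_ack=0 B_seq=0 B_ack=1147
After event 1: A_seq=1147 A_ack=80 B_seq=80 B_ack=1147
After event 2: A_seq=1284 A_ack=80 B_seq=80 B_ack=1147
After event 3: A_seq=1412 A_ack=80 B_seq=80 B_ack=1147
After event 4: A_seq=1412 A_ack=80 B_seq=80 B_ack=1412
After event 5: A_seq=1412 A_ack=80 B_seq=80 B_ack=1412
After event 6: A_seq=1488 A_ack=80 B_seq=80 B_ack=1488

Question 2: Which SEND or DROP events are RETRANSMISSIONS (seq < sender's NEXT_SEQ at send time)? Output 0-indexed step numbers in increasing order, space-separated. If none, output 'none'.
Answer: 4

Derivation:
Step 0: SEND seq=1000 -> fresh
Step 1: SEND seq=0 -> fresh
Step 2: DROP seq=1147 -> fresh
Step 3: SEND seq=1284 -> fresh
Step 4: SEND seq=1147 -> retransmit
Step 6: SEND seq=1412 -> fresh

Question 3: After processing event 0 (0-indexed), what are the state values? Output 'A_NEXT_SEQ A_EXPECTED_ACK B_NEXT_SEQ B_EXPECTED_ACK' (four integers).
After event 0: A_seq=1147 A_ack=0 B_seq=0 B_ack=1147

1147 0 0 1147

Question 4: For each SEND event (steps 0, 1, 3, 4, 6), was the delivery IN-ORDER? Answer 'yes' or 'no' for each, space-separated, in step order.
Step 0: SEND seq=1000 -> in-order
Step 1: SEND seq=0 -> in-order
Step 3: SEND seq=1284 -> out-of-order
Step 4: SEND seq=1147 -> in-order
Step 6: SEND seq=1412 -> in-order

Answer: yes yes no yes yes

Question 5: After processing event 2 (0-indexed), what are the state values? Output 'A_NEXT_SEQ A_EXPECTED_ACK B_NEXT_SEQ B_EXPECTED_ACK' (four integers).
After event 0: A_seq=1147 A_ack=0 B_seq=0 B_ack=1147
After event 1: A_seq=1147 A_ack=80 B_seq=80 B_ack=1147
After event 2: A_seq=1284 A_ack=80 B_seq=80 B_ack=1147

1284 80 80 1147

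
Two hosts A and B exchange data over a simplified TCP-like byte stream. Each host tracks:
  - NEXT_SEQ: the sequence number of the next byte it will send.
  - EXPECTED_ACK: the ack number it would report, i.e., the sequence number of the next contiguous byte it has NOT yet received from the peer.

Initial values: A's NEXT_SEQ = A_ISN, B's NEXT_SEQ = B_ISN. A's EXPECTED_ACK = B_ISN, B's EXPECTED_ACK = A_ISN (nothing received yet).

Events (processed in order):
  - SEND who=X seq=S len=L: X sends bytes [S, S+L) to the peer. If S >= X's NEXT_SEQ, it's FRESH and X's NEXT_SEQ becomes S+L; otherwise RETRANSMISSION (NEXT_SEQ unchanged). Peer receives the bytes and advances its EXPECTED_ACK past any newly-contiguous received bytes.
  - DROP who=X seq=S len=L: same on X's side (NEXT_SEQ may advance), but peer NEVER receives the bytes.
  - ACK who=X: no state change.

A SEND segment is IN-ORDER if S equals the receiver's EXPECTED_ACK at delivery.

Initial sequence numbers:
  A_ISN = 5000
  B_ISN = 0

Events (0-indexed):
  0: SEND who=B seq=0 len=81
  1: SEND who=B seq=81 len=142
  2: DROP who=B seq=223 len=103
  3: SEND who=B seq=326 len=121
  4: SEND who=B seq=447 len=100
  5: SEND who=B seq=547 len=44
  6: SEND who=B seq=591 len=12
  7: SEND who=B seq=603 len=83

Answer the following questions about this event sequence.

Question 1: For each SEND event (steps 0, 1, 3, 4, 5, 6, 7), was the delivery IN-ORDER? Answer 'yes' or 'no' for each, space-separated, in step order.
Answer: yes yes no no no no no

Derivation:
Step 0: SEND seq=0 -> in-order
Step 1: SEND seq=81 -> in-order
Step 3: SEND seq=326 -> out-of-order
Step 4: SEND seq=447 -> out-of-order
Step 5: SEND seq=547 -> out-of-order
Step 6: SEND seq=591 -> out-of-order
Step 7: SEND seq=603 -> out-of-order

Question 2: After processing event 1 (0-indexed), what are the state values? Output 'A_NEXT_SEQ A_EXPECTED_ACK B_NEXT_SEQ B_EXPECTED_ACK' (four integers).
After event 0: A_seq=5000 A_ack=81 B_seq=81 B_ack=5000
After event 1: A_seq=5000 A_ack=223 B_seq=223 B_ack=5000

5000 223 223 5000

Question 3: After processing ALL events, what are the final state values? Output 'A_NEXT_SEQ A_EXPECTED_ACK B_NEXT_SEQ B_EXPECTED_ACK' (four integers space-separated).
Answer: 5000 223 686 5000

Derivation:
After event 0: A_seq=5000 A_ack=81 B_seq=81 B_ack=5000
After event 1: A_seq=5000 A_ack=223 B_seq=223 B_ack=5000
After event 2: A_seq=5000 A_ack=223 B_seq=326 B_ack=5000
After event 3: A_seq=5000 A_ack=223 B_seq=447 B_ack=5000
After event 4: A_seq=5000 A_ack=223 B_seq=547 B_ack=5000
After event 5: A_seq=5000 A_ack=223 B_seq=591 B_ack=5000
After event 6: A_seq=5000 A_ack=223 B_seq=603 B_ack=5000
After event 7: A_seq=5000 A_ack=223 B_seq=686 B_ack=5000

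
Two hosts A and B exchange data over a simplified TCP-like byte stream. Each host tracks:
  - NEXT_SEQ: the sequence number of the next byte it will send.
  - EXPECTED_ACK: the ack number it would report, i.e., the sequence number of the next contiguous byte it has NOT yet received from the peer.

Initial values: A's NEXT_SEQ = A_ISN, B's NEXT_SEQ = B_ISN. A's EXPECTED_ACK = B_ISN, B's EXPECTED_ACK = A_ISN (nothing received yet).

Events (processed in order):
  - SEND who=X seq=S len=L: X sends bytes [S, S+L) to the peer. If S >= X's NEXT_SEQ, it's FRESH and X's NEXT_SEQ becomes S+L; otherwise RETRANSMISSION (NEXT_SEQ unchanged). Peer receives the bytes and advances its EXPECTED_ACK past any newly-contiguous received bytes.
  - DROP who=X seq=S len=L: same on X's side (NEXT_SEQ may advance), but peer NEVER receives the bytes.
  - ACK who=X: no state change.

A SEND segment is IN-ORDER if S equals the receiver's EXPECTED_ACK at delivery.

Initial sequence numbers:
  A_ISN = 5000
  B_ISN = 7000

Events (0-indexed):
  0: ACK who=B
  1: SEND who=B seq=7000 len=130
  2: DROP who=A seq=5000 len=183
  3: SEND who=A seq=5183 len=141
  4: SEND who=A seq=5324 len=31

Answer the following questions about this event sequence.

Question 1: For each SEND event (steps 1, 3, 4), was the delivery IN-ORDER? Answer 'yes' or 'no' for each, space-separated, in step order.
Answer: yes no no

Derivation:
Step 1: SEND seq=7000 -> in-order
Step 3: SEND seq=5183 -> out-of-order
Step 4: SEND seq=5324 -> out-of-order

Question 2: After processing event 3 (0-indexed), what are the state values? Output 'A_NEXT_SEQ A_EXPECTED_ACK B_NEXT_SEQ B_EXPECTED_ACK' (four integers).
After event 0: A_seq=5000 A_ack=7000 B_seq=7000 B_ack=5000
After event 1: A_seq=5000 A_ack=7130 B_seq=7130 B_ack=5000
After event 2: A_seq=5183 A_ack=7130 B_seq=7130 B_ack=5000
After event 3: A_seq=5324 A_ack=7130 B_seq=7130 B_ack=5000

5324 7130 7130 5000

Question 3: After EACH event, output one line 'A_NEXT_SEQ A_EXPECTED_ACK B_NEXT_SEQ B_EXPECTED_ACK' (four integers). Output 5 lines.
5000 7000 7000 5000
5000 7130 7130 5000
5183 7130 7130 5000
5324 7130 7130 5000
5355 7130 7130 5000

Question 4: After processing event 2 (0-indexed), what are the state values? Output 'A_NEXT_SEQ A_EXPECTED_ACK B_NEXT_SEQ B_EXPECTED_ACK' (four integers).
After event 0: A_seq=5000 A_ack=7000 B_seq=7000 B_ack=5000
After event 1: A_seq=5000 A_ack=7130 B_seq=7130 B_ack=5000
After event 2: A_seq=5183 A_ack=7130 B_seq=7130 B_ack=5000

5183 7130 7130 5000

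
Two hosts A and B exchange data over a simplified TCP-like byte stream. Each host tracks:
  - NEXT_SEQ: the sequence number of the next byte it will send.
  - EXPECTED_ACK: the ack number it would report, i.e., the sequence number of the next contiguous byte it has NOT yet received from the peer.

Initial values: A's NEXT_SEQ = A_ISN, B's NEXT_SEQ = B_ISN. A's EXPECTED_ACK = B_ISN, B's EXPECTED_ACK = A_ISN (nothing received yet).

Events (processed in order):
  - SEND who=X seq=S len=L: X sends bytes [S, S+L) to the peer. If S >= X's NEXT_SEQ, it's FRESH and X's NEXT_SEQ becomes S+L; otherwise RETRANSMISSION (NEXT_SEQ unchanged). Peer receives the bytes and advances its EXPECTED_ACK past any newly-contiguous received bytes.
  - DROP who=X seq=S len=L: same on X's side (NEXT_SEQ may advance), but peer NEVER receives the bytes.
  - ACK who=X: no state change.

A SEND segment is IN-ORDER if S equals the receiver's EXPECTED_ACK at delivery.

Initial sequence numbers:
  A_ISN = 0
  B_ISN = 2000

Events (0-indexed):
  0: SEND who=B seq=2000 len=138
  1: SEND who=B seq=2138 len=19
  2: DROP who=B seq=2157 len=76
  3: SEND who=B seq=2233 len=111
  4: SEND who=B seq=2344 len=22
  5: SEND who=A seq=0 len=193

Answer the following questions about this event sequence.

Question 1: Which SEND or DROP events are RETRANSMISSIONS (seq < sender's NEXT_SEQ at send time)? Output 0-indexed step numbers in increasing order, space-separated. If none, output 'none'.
Step 0: SEND seq=2000 -> fresh
Step 1: SEND seq=2138 -> fresh
Step 2: DROP seq=2157 -> fresh
Step 3: SEND seq=2233 -> fresh
Step 4: SEND seq=2344 -> fresh
Step 5: SEND seq=0 -> fresh

Answer: none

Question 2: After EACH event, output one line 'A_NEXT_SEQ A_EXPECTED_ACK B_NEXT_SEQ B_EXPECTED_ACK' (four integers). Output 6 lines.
0 2138 2138 0
0 2157 2157 0
0 2157 2233 0
0 2157 2344 0
0 2157 2366 0
193 2157 2366 193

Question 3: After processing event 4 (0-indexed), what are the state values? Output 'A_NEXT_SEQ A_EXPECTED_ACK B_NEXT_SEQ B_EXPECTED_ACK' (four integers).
After event 0: A_seq=0 A_ack=2138 B_seq=2138 B_ack=0
After event 1: A_seq=0 A_ack=2157 B_seq=2157 B_ack=0
After event 2: A_seq=0 A_ack=2157 B_seq=2233 B_ack=0
After event 3: A_seq=0 A_ack=2157 B_seq=2344 B_ack=0
After event 4: A_seq=0 A_ack=2157 B_seq=2366 B_ack=0

0 2157 2366 0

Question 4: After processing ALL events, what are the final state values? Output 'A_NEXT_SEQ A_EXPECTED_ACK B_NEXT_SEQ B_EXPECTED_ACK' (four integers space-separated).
After event 0: A_seq=0 A_ack=2138 B_seq=2138 B_ack=0
After event 1: A_seq=0 A_ack=2157 B_seq=2157 B_ack=0
After event 2: A_seq=0 A_ack=2157 B_seq=2233 B_ack=0
After event 3: A_seq=0 A_ack=2157 B_seq=2344 B_ack=0
After event 4: A_seq=0 A_ack=2157 B_seq=2366 B_ack=0
After event 5: A_seq=193 A_ack=2157 B_seq=2366 B_ack=193

Answer: 193 2157 2366 193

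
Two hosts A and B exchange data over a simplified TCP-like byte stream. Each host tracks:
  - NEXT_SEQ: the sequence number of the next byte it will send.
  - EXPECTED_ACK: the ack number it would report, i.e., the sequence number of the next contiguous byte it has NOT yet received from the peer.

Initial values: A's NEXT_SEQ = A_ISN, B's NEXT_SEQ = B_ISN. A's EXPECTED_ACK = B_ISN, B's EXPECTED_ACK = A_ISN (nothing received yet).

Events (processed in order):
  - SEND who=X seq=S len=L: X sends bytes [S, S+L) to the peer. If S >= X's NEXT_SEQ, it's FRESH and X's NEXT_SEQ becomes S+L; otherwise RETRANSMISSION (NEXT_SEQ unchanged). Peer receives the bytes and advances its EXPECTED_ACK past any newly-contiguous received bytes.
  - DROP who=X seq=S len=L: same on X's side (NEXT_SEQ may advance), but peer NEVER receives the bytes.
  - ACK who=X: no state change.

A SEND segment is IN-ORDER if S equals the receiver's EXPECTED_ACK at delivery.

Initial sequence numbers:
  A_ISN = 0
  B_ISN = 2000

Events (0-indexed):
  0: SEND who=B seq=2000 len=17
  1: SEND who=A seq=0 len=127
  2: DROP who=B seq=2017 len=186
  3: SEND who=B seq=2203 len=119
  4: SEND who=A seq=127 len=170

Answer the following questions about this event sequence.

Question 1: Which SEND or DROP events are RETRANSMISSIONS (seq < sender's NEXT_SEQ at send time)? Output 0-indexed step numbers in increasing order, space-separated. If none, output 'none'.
Answer: none

Derivation:
Step 0: SEND seq=2000 -> fresh
Step 1: SEND seq=0 -> fresh
Step 2: DROP seq=2017 -> fresh
Step 3: SEND seq=2203 -> fresh
Step 4: SEND seq=127 -> fresh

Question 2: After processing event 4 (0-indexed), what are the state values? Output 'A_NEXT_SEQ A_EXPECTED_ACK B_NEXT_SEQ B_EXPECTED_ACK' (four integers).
After event 0: A_seq=0 A_ack=2017 B_seq=2017 B_ack=0
After event 1: A_seq=127 A_ack=2017 B_seq=2017 B_ack=127
After event 2: A_seq=127 A_ack=2017 B_seq=2203 B_ack=127
After event 3: A_seq=127 A_ack=2017 B_seq=2322 B_ack=127
After event 4: A_seq=297 A_ack=2017 B_seq=2322 B_ack=297

297 2017 2322 297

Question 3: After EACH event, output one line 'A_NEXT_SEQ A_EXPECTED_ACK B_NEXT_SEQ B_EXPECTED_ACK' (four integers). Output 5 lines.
0 2017 2017 0
127 2017 2017 127
127 2017 2203 127
127 2017 2322 127
297 2017 2322 297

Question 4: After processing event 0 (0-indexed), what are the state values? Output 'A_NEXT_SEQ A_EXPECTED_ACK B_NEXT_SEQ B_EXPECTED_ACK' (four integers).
After event 0: A_seq=0 A_ack=2017 B_seq=2017 B_ack=0

0 2017 2017 0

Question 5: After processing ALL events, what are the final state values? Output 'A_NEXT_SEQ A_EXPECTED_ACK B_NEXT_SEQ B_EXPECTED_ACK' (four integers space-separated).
After event 0: A_seq=0 A_ack=2017 B_seq=2017 B_ack=0
After event 1: A_seq=127 A_ack=2017 B_seq=2017 B_ack=127
After event 2: A_seq=127 A_ack=2017 B_seq=2203 B_ack=127
After event 3: A_seq=127 A_ack=2017 B_seq=2322 B_ack=127
After event 4: A_seq=297 A_ack=2017 B_seq=2322 B_ack=297

Answer: 297 2017 2322 297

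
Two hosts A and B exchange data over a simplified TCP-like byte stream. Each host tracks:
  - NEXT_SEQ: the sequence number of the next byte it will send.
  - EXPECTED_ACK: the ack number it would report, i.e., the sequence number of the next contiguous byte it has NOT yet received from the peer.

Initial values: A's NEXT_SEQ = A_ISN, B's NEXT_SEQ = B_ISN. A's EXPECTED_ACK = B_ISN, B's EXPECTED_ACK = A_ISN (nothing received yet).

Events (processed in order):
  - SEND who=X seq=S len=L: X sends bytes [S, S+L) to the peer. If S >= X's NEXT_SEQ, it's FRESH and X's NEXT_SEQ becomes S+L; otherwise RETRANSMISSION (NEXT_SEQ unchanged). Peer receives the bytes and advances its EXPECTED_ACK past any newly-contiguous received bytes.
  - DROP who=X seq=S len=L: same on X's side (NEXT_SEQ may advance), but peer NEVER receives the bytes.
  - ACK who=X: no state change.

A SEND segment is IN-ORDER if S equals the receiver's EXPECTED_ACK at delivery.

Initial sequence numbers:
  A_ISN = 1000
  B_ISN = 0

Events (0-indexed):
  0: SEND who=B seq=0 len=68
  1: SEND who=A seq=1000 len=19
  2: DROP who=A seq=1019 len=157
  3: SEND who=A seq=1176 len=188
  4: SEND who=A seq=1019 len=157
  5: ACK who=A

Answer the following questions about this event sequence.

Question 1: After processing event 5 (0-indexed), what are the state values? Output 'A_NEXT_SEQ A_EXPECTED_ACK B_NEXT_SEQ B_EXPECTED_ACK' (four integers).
After event 0: A_seq=1000 A_ack=68 B_seq=68 B_ack=1000
After event 1: A_seq=1019 A_ack=68 B_seq=68 B_ack=1019
After event 2: A_seq=1176 A_ack=68 B_seq=68 B_ack=1019
After event 3: A_seq=1364 A_ack=68 B_seq=68 B_ack=1019
After event 4: A_seq=1364 A_ack=68 B_seq=68 B_ack=1364
After event 5: A_seq=1364 A_ack=68 B_seq=68 B_ack=1364

1364 68 68 1364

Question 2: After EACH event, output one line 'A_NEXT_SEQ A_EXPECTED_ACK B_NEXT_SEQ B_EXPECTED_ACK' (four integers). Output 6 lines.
1000 68 68 1000
1019 68 68 1019
1176 68 68 1019
1364 68 68 1019
1364 68 68 1364
1364 68 68 1364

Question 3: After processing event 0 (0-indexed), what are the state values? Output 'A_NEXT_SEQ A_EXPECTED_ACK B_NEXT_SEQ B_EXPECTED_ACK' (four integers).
After event 0: A_seq=1000 A_ack=68 B_seq=68 B_ack=1000

1000 68 68 1000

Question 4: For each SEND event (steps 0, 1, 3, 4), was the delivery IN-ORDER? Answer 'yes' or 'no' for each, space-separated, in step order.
Step 0: SEND seq=0 -> in-order
Step 1: SEND seq=1000 -> in-order
Step 3: SEND seq=1176 -> out-of-order
Step 4: SEND seq=1019 -> in-order

Answer: yes yes no yes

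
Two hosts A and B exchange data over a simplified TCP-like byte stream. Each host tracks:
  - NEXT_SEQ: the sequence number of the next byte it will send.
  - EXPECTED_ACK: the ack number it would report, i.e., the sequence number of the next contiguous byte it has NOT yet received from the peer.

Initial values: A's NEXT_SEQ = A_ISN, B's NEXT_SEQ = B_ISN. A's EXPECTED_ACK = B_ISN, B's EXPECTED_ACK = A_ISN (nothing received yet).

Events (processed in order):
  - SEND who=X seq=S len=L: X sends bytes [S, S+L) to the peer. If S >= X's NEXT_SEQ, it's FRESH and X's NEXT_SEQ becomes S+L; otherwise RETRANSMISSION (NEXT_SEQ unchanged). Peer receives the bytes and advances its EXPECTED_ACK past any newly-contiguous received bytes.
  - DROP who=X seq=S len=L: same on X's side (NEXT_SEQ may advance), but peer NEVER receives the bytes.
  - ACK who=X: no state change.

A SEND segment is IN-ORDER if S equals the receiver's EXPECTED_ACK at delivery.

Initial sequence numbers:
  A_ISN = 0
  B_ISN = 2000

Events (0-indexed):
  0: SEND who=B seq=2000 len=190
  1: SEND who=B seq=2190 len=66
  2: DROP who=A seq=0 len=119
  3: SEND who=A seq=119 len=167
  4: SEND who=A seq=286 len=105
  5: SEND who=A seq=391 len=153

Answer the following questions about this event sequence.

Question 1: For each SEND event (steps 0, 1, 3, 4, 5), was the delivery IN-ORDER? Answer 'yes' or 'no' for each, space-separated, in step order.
Answer: yes yes no no no

Derivation:
Step 0: SEND seq=2000 -> in-order
Step 1: SEND seq=2190 -> in-order
Step 3: SEND seq=119 -> out-of-order
Step 4: SEND seq=286 -> out-of-order
Step 5: SEND seq=391 -> out-of-order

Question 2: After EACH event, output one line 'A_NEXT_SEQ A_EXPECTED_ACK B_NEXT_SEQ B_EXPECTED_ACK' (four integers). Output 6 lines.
0 2190 2190 0
0 2256 2256 0
119 2256 2256 0
286 2256 2256 0
391 2256 2256 0
544 2256 2256 0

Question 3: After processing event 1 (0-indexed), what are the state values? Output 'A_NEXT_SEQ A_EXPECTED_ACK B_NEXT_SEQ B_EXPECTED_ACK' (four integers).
After event 0: A_seq=0 A_ack=2190 B_seq=2190 B_ack=0
After event 1: A_seq=0 A_ack=2256 B_seq=2256 B_ack=0

0 2256 2256 0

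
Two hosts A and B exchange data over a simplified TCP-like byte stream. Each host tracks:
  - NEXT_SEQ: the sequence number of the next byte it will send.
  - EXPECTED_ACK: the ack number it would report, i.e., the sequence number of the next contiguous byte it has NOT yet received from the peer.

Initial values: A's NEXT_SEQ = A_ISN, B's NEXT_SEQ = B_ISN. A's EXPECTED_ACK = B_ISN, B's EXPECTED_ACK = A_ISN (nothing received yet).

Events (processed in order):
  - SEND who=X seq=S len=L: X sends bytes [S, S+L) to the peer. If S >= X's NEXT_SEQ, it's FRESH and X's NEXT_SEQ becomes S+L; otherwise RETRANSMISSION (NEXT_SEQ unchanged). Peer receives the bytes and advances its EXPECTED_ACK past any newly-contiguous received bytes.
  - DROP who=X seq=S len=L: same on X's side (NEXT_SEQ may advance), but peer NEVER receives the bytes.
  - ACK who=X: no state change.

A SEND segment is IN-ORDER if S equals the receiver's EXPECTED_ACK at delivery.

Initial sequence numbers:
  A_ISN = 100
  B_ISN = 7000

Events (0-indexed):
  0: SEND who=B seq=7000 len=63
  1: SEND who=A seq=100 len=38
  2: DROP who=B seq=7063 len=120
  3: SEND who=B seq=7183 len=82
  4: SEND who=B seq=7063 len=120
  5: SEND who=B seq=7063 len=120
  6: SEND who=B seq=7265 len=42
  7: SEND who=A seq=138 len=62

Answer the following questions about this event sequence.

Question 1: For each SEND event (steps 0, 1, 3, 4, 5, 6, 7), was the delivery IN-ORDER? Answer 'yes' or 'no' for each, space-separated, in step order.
Answer: yes yes no yes no yes yes

Derivation:
Step 0: SEND seq=7000 -> in-order
Step 1: SEND seq=100 -> in-order
Step 3: SEND seq=7183 -> out-of-order
Step 4: SEND seq=7063 -> in-order
Step 5: SEND seq=7063 -> out-of-order
Step 6: SEND seq=7265 -> in-order
Step 7: SEND seq=138 -> in-order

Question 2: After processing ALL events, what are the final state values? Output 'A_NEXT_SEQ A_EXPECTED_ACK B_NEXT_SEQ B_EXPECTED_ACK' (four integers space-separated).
Answer: 200 7307 7307 200

Derivation:
After event 0: A_seq=100 A_ack=7063 B_seq=7063 B_ack=100
After event 1: A_seq=138 A_ack=7063 B_seq=7063 B_ack=138
After event 2: A_seq=138 A_ack=7063 B_seq=7183 B_ack=138
After event 3: A_seq=138 A_ack=7063 B_seq=7265 B_ack=138
After event 4: A_seq=138 A_ack=7265 B_seq=7265 B_ack=138
After event 5: A_seq=138 A_ack=7265 B_seq=7265 B_ack=138
After event 6: A_seq=138 A_ack=7307 B_seq=7307 B_ack=138
After event 7: A_seq=200 A_ack=7307 B_seq=7307 B_ack=200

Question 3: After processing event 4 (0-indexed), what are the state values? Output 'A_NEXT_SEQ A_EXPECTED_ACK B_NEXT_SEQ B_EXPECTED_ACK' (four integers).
After event 0: A_seq=100 A_ack=7063 B_seq=7063 B_ack=100
After event 1: A_seq=138 A_ack=7063 B_seq=7063 B_ack=138
After event 2: A_seq=138 A_ack=7063 B_seq=7183 B_ack=138
After event 3: A_seq=138 A_ack=7063 B_seq=7265 B_ack=138
After event 4: A_seq=138 A_ack=7265 B_seq=7265 B_ack=138

138 7265 7265 138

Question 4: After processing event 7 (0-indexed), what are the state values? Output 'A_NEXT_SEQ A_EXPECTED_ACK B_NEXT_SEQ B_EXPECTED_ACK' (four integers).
After event 0: A_seq=100 A_ack=7063 B_seq=7063 B_ack=100
After event 1: A_seq=138 A_ack=7063 B_seq=7063 B_ack=138
After event 2: A_seq=138 A_ack=7063 B_seq=7183 B_ack=138
After event 3: A_seq=138 A_ack=7063 B_seq=7265 B_ack=138
After event 4: A_seq=138 A_ack=7265 B_seq=7265 B_ack=138
After event 5: A_seq=138 A_ack=7265 B_seq=7265 B_ack=138
After event 6: A_seq=138 A_ack=7307 B_seq=7307 B_ack=138
After event 7: A_seq=200 A_ack=7307 B_seq=7307 B_ack=200

200 7307 7307 200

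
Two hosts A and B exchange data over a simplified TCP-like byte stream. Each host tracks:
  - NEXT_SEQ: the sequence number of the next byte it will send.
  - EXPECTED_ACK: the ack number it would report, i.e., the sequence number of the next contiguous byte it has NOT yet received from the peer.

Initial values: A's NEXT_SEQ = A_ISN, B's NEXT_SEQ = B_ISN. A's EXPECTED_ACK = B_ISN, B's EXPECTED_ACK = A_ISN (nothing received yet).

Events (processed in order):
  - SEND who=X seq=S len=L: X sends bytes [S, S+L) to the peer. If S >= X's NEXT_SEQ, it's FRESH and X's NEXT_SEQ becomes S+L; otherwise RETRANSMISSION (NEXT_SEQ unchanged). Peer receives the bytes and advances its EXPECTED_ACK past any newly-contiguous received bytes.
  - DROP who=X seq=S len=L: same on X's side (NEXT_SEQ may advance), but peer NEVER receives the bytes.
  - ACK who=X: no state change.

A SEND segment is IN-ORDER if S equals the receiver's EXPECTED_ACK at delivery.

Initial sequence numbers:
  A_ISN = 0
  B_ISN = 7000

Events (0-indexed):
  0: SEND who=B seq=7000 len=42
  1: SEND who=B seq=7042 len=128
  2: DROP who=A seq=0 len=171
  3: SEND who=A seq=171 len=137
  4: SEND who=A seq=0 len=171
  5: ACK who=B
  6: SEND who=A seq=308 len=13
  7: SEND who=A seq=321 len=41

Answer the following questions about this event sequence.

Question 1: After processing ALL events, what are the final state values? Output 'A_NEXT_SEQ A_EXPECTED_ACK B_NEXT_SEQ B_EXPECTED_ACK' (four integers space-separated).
Answer: 362 7170 7170 362

Derivation:
After event 0: A_seq=0 A_ack=7042 B_seq=7042 B_ack=0
After event 1: A_seq=0 A_ack=7170 B_seq=7170 B_ack=0
After event 2: A_seq=171 A_ack=7170 B_seq=7170 B_ack=0
After event 3: A_seq=308 A_ack=7170 B_seq=7170 B_ack=0
After event 4: A_seq=308 A_ack=7170 B_seq=7170 B_ack=308
After event 5: A_seq=308 A_ack=7170 B_seq=7170 B_ack=308
After event 6: A_seq=321 A_ack=7170 B_seq=7170 B_ack=321
After event 7: A_seq=362 A_ack=7170 B_seq=7170 B_ack=362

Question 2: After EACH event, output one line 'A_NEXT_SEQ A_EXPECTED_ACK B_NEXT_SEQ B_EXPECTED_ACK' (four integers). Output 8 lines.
0 7042 7042 0
0 7170 7170 0
171 7170 7170 0
308 7170 7170 0
308 7170 7170 308
308 7170 7170 308
321 7170 7170 321
362 7170 7170 362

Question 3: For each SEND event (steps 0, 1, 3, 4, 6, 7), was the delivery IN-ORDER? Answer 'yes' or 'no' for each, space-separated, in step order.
Answer: yes yes no yes yes yes

Derivation:
Step 0: SEND seq=7000 -> in-order
Step 1: SEND seq=7042 -> in-order
Step 3: SEND seq=171 -> out-of-order
Step 4: SEND seq=0 -> in-order
Step 6: SEND seq=308 -> in-order
Step 7: SEND seq=321 -> in-order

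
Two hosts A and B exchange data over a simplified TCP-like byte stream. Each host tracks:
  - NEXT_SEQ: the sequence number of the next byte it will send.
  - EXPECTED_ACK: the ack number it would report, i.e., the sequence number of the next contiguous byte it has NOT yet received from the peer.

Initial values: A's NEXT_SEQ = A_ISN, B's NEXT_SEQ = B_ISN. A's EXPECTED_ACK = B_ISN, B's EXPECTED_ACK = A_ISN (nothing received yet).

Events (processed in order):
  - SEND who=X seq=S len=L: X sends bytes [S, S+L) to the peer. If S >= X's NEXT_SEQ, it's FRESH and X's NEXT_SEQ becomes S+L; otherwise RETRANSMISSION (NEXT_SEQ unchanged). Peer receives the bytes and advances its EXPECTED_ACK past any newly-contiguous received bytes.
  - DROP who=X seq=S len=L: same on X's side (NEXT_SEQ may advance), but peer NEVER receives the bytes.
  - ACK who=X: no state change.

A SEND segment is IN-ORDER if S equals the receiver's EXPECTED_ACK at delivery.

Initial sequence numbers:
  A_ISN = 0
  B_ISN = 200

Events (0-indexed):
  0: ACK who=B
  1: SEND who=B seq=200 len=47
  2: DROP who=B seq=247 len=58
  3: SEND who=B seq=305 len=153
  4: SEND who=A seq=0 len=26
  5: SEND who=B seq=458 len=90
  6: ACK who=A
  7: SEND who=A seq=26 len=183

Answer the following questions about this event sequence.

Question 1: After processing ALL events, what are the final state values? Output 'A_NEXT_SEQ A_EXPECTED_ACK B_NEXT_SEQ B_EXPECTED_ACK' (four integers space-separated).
After event 0: A_seq=0 A_ack=200 B_seq=200 B_ack=0
After event 1: A_seq=0 A_ack=247 B_seq=247 B_ack=0
After event 2: A_seq=0 A_ack=247 B_seq=305 B_ack=0
After event 3: A_seq=0 A_ack=247 B_seq=458 B_ack=0
After event 4: A_seq=26 A_ack=247 B_seq=458 B_ack=26
After event 5: A_seq=26 A_ack=247 B_seq=548 B_ack=26
After event 6: A_seq=26 A_ack=247 B_seq=548 B_ack=26
After event 7: A_seq=209 A_ack=247 B_seq=548 B_ack=209

Answer: 209 247 548 209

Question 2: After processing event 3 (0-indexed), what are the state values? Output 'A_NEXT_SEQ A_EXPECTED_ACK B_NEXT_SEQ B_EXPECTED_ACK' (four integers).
After event 0: A_seq=0 A_ack=200 B_seq=200 B_ack=0
After event 1: A_seq=0 A_ack=247 B_seq=247 B_ack=0
After event 2: A_seq=0 A_ack=247 B_seq=305 B_ack=0
After event 3: A_seq=0 A_ack=247 B_seq=458 B_ack=0

0 247 458 0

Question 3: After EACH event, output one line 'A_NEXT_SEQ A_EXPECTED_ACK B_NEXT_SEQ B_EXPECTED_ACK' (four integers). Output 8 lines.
0 200 200 0
0 247 247 0
0 247 305 0
0 247 458 0
26 247 458 26
26 247 548 26
26 247 548 26
209 247 548 209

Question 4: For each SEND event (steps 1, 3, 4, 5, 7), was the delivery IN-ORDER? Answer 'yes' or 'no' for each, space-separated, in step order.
Step 1: SEND seq=200 -> in-order
Step 3: SEND seq=305 -> out-of-order
Step 4: SEND seq=0 -> in-order
Step 5: SEND seq=458 -> out-of-order
Step 7: SEND seq=26 -> in-order

Answer: yes no yes no yes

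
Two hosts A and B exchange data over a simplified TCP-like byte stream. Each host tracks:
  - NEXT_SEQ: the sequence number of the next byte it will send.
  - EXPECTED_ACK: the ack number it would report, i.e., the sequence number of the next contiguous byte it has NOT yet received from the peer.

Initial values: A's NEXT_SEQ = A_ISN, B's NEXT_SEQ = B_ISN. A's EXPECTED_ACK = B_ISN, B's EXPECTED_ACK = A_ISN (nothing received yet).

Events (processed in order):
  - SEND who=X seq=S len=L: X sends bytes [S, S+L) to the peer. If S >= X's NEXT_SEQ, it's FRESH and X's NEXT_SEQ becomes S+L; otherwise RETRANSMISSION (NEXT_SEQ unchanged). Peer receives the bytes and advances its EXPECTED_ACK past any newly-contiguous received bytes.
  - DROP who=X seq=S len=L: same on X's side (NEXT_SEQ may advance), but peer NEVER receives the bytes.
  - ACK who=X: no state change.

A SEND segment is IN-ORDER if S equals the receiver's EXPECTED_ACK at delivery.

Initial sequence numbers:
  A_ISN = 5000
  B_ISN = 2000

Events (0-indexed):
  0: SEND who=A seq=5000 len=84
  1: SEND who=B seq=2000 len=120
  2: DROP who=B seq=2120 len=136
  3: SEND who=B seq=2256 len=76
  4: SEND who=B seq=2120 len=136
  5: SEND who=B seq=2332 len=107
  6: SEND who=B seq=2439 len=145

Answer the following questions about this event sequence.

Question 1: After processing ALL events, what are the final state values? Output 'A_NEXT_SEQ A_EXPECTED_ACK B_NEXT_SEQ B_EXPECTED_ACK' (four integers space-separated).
After event 0: A_seq=5084 A_ack=2000 B_seq=2000 B_ack=5084
After event 1: A_seq=5084 A_ack=2120 B_seq=2120 B_ack=5084
After event 2: A_seq=5084 A_ack=2120 B_seq=2256 B_ack=5084
After event 3: A_seq=5084 A_ack=2120 B_seq=2332 B_ack=5084
After event 4: A_seq=5084 A_ack=2332 B_seq=2332 B_ack=5084
After event 5: A_seq=5084 A_ack=2439 B_seq=2439 B_ack=5084
After event 6: A_seq=5084 A_ack=2584 B_seq=2584 B_ack=5084

Answer: 5084 2584 2584 5084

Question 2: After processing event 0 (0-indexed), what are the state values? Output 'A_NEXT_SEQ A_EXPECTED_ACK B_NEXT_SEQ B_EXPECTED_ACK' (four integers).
After event 0: A_seq=5084 A_ack=2000 B_seq=2000 B_ack=5084

5084 2000 2000 5084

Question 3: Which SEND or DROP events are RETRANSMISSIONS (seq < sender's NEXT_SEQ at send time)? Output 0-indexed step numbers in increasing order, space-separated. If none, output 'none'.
Step 0: SEND seq=5000 -> fresh
Step 1: SEND seq=2000 -> fresh
Step 2: DROP seq=2120 -> fresh
Step 3: SEND seq=2256 -> fresh
Step 4: SEND seq=2120 -> retransmit
Step 5: SEND seq=2332 -> fresh
Step 6: SEND seq=2439 -> fresh

Answer: 4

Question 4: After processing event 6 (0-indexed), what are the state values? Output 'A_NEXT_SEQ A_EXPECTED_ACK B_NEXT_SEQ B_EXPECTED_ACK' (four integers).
After event 0: A_seq=5084 A_ack=2000 B_seq=2000 B_ack=5084
After event 1: A_seq=5084 A_ack=2120 B_seq=2120 B_ack=5084
After event 2: A_seq=5084 A_ack=2120 B_seq=2256 B_ack=5084
After event 3: A_seq=5084 A_ack=2120 B_seq=2332 B_ack=5084
After event 4: A_seq=5084 A_ack=2332 B_seq=2332 B_ack=5084
After event 5: A_seq=5084 A_ack=2439 B_seq=2439 B_ack=5084
After event 6: A_seq=5084 A_ack=2584 B_seq=2584 B_ack=5084

5084 2584 2584 5084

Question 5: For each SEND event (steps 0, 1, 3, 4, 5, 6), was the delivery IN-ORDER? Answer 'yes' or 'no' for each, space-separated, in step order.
Step 0: SEND seq=5000 -> in-order
Step 1: SEND seq=2000 -> in-order
Step 3: SEND seq=2256 -> out-of-order
Step 4: SEND seq=2120 -> in-order
Step 5: SEND seq=2332 -> in-order
Step 6: SEND seq=2439 -> in-order

Answer: yes yes no yes yes yes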